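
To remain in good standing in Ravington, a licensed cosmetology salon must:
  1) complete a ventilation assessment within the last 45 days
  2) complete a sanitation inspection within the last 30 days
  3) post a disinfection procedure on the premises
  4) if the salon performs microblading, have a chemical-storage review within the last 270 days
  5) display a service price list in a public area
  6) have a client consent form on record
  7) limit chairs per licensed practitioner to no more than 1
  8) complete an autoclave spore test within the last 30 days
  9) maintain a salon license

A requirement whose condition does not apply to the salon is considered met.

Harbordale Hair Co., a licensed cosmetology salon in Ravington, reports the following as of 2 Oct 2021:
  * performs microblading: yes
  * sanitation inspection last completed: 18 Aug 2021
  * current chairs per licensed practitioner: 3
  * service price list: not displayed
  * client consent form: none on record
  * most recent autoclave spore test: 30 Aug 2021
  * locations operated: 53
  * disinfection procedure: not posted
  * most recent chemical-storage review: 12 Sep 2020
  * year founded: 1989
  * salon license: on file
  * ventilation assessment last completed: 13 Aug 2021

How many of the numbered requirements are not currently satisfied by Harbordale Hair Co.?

1. ventilation assessment 50 days ago vs limit 45 → not met
2. sanitation inspection 45 days ago vs limit 30 → not met
3. disinfection procedure absent → not met
4. condition 'performs microblading' holds; chemical-storage review 385 days ago vs limit 270 → not met
5. service price list absent → not met
6. client consent form absent → not met
7. chairs per licensed practitioner 3 > 1 → not met
8. autoclave spore test 33 days ago vs limit 30 → not met
9. salon license present → met
Not met: 8 of 9

8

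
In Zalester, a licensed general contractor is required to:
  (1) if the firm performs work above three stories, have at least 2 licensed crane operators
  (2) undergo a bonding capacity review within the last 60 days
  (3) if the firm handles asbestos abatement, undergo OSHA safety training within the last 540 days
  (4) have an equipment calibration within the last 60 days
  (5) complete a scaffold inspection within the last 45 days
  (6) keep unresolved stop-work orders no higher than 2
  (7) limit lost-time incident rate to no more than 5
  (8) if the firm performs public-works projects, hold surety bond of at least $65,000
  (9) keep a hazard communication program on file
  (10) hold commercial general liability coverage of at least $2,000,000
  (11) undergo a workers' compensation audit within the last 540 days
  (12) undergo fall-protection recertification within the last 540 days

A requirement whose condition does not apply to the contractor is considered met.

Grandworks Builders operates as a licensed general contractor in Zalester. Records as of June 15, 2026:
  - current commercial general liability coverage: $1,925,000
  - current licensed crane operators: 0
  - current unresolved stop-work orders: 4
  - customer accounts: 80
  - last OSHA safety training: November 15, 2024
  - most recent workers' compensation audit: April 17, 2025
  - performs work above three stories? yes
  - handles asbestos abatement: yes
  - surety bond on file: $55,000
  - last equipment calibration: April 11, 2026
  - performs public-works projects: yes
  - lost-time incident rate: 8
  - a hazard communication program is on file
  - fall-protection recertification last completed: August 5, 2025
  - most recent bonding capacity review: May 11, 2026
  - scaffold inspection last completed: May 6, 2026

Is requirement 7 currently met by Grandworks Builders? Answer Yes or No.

7. lost-time incident rate 8 > 5 → not met

No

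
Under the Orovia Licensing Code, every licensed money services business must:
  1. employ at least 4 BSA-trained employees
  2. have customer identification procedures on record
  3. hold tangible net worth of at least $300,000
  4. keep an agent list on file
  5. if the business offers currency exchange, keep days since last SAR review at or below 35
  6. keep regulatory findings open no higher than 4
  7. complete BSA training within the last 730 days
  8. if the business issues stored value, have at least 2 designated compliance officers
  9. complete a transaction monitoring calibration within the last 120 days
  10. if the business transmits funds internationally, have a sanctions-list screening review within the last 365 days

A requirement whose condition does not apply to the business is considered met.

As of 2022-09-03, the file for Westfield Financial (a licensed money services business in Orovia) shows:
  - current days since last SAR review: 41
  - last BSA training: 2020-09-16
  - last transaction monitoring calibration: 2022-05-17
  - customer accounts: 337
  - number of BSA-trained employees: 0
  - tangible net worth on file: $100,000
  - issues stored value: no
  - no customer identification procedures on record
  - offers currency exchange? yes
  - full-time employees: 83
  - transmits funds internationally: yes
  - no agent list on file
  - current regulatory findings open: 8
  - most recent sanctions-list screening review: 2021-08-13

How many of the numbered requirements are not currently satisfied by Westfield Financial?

7

1. BSA-trained employees 0 < 4 → not met
2. customer identification procedures absent → not met
3. tangible net worth $100,000 < $300,000 → not met
4. agent list absent → not met
5. condition 'offers currency exchange' holds; days since last SAR review 41 > 35 → not met
6. regulatory findings open 8 > 4 → not met
7. BSA training 717 days ago vs limit 730 → met
8. condition 'issues stored value' does not hold → requirement n/a → met
9. transaction monitoring calibration 109 days ago vs limit 120 → met
10. condition 'transmits funds internationally' holds; sanctions-list screening review 386 days ago vs limit 365 → not met
Not met: 7 of 10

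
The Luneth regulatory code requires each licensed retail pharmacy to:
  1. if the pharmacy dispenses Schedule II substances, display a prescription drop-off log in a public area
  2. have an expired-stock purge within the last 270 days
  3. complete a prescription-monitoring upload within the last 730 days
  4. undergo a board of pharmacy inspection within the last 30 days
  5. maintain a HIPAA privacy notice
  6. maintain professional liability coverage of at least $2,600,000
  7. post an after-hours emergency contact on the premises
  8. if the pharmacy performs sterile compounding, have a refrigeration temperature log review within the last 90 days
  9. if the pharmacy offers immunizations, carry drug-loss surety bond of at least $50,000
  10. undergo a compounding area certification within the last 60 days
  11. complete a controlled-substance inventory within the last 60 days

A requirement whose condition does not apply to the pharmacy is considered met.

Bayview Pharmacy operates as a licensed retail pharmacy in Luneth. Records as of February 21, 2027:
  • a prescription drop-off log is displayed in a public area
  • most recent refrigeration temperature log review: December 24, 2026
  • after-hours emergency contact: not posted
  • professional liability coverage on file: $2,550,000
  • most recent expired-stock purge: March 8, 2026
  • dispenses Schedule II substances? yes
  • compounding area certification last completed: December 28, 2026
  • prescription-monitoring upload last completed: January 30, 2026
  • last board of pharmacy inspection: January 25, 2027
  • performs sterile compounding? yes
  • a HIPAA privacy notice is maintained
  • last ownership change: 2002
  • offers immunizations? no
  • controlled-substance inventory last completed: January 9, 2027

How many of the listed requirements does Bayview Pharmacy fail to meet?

3

1. condition 'dispenses Schedule II substances' holds; prescription drop-off log present → met
2. expired-stock purge 350 days ago vs limit 270 → not met
3. prescription-monitoring upload 387 days ago vs limit 730 → met
4. board of pharmacy inspection 27 days ago vs limit 30 → met
5. HIPAA privacy notice present → met
6. professional liability coverage $2,550,000 < $2,600,000 → not met
7. after-hours emergency contact absent → not met
8. condition 'performs sterile compounding' holds; refrigeration temperature log review 59 days ago vs limit 90 → met
9. condition 'offers immunizations' does not hold → requirement n/a → met
10. compounding area certification 55 days ago vs limit 60 → met
11. controlled-substance inventory 43 days ago vs limit 60 → met
Not met: 3 of 11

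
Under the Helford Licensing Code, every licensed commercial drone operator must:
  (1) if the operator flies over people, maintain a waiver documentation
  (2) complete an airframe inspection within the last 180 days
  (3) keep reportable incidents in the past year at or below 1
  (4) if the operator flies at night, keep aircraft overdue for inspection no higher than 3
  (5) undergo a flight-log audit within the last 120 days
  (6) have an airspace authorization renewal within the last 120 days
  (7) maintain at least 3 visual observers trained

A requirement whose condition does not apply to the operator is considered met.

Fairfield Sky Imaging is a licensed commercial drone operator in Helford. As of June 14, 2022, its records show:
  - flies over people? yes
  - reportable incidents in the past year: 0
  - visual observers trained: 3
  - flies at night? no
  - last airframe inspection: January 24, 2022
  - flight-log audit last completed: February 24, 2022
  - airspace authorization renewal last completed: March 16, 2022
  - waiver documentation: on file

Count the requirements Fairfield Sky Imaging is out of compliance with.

0

1. condition 'flies over people' holds; waiver documentation present → met
2. airframe inspection 141 days ago vs limit 180 → met
3. reportable incidents in the past year 0 ≤ 1 → met
4. condition 'flies at night' does not hold → requirement n/a → met
5. flight-log audit 110 days ago vs limit 120 → met
6. airspace authorization renewal 90 days ago vs limit 120 → met
7. visual observers trained 3 ≥ 3 → met
Not met: 0 of 7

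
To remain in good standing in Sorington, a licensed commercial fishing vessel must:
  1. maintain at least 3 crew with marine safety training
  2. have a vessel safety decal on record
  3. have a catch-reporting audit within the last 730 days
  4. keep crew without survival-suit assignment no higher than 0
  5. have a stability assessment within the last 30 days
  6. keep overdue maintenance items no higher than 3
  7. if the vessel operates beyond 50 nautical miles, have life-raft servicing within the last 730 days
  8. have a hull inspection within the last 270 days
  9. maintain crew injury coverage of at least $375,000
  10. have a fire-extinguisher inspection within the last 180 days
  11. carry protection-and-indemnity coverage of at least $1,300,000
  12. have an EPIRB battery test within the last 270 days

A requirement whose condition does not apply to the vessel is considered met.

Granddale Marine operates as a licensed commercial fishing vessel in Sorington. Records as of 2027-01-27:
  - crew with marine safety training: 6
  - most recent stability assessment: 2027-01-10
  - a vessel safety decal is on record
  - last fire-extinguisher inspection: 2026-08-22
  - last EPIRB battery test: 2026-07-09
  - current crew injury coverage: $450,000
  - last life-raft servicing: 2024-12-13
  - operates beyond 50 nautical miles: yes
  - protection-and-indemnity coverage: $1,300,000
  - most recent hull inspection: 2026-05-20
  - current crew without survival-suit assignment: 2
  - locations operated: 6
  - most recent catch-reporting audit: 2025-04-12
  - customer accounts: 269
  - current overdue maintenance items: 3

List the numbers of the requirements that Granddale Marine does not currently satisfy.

4, 7

1. crew with marine safety training 6 ≥ 3 → met
2. vessel safety decal present → met
3. catch-reporting audit 655 days ago vs limit 730 → met
4. crew without survival-suit assignment 2 > 0 → not met
5. stability assessment 17 days ago vs limit 30 → met
6. overdue maintenance items 3 ≤ 3 → met
7. condition 'operates beyond 50 nautical miles' holds; life-raft servicing 775 days ago vs limit 730 → not met
8. hull inspection 252 days ago vs limit 270 → met
9. crew injury coverage $450,000 ≥ $375,000 → met
10. fire-extinguisher inspection 158 days ago vs limit 180 → met
11. protection-and-indemnity coverage $1,300,000 ≥ $1,300,000 → met
12. EPIRB battery test 202 days ago vs limit 270 → met
Not met: 4, 7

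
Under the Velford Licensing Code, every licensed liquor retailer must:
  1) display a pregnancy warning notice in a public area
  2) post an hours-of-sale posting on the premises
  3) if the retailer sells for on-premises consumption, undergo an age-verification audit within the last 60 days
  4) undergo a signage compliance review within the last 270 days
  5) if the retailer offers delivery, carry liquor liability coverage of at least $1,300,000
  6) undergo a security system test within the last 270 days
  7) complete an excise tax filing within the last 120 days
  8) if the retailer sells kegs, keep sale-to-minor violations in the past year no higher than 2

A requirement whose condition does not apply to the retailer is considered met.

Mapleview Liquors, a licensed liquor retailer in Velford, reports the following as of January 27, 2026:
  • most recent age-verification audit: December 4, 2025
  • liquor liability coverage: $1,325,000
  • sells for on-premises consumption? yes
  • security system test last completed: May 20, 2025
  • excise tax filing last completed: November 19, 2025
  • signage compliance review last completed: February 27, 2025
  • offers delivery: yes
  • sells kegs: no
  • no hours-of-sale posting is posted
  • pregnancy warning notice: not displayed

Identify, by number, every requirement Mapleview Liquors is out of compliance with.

1. pregnancy warning notice absent → not met
2. hours-of-sale posting absent → not met
3. condition 'sells for on-premises consumption' holds; age-verification audit 54 days ago vs limit 60 → met
4. signage compliance review 334 days ago vs limit 270 → not met
5. condition 'offers delivery' holds; liquor liability coverage $1,325,000 ≥ $1,300,000 → met
6. security system test 252 days ago vs limit 270 → met
7. excise tax filing 69 days ago vs limit 120 → met
8. condition 'sells kegs' does not hold → requirement n/a → met
Not met: 1, 2, 4

1, 2, 4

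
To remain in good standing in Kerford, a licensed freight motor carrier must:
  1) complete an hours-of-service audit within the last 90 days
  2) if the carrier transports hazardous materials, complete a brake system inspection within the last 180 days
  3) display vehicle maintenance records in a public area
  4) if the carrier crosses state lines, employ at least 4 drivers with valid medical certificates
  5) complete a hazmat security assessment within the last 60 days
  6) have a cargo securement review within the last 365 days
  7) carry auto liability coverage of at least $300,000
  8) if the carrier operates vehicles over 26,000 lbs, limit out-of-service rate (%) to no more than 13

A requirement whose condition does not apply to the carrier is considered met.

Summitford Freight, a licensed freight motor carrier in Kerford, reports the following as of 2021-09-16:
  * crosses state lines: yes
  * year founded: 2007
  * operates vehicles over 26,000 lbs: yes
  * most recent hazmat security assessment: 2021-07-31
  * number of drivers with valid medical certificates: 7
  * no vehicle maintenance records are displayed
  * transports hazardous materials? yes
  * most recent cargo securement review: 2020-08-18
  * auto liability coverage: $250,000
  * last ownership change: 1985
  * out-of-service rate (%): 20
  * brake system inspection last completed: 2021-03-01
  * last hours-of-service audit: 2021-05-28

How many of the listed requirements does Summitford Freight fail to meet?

6

1. hours-of-service audit 111 days ago vs limit 90 → not met
2. condition 'transports hazardous materials' holds; brake system inspection 199 days ago vs limit 180 → not met
3. vehicle maintenance records absent → not met
4. condition 'crosses state lines' holds; drivers with valid medical certificates 7 ≥ 4 → met
5. hazmat security assessment 47 days ago vs limit 60 → met
6. cargo securement review 394 days ago vs limit 365 → not met
7. auto liability coverage $250,000 < $300,000 → not met
8. condition 'operates vehicles over 26,000 lbs' holds; out-of-service rate (%) 20 > 13 → not met
Not met: 6 of 8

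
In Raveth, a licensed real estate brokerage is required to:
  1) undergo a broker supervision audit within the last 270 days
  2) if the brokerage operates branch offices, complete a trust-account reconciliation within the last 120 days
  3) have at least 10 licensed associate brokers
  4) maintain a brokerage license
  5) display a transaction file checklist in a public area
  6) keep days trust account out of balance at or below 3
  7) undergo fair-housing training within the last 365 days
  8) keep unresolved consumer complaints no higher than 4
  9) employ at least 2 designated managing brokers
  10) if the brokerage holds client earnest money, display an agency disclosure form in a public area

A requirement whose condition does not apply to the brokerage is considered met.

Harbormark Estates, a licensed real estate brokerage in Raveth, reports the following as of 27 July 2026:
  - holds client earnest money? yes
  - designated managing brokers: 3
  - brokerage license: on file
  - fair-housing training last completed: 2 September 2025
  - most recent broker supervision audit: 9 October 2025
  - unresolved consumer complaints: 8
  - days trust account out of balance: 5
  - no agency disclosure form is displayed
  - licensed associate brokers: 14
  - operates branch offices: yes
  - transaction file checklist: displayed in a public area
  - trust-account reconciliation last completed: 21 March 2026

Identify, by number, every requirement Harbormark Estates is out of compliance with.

1, 2, 6, 8, 10

1. broker supervision audit 291 days ago vs limit 270 → not met
2. condition 'operates branch offices' holds; trust-account reconciliation 128 days ago vs limit 120 → not met
3. licensed associate brokers 14 ≥ 10 → met
4. brokerage license present → met
5. transaction file checklist present → met
6. days trust account out of balance 5 > 3 → not met
7. fair-housing training 328 days ago vs limit 365 → met
8. unresolved consumer complaints 8 > 4 → not met
9. designated managing brokers 3 ≥ 2 → met
10. condition 'holds client earnest money' holds; agency disclosure form absent → not met
Not met: 1, 2, 6, 8, 10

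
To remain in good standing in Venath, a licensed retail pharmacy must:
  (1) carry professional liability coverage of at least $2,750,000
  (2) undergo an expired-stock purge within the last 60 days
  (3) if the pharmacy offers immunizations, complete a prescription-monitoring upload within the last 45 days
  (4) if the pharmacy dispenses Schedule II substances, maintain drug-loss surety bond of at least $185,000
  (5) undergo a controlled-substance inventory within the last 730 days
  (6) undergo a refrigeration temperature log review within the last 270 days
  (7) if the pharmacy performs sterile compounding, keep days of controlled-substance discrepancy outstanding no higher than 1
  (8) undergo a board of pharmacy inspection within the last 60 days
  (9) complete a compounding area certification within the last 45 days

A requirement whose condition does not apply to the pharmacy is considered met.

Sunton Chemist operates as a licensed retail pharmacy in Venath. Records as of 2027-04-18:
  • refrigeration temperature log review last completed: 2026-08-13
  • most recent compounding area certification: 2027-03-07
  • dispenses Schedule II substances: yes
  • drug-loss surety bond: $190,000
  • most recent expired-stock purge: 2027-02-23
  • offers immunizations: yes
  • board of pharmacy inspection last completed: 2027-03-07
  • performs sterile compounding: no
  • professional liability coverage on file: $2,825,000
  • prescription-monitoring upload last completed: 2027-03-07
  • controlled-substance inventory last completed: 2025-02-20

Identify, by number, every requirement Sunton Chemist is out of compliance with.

5

1. professional liability coverage $2,825,000 ≥ $2,750,000 → met
2. expired-stock purge 54 days ago vs limit 60 → met
3. condition 'offers immunizations' holds; prescription-monitoring upload 42 days ago vs limit 45 → met
4. condition 'dispenses Schedule II substances' holds; drug-loss surety bond $190,000 ≥ $185,000 → met
5. controlled-substance inventory 787 days ago vs limit 730 → not met
6. refrigeration temperature log review 248 days ago vs limit 270 → met
7. condition 'performs sterile compounding' does not hold → requirement n/a → met
8. board of pharmacy inspection 42 days ago vs limit 60 → met
9. compounding area certification 42 days ago vs limit 45 → met
Not met: 5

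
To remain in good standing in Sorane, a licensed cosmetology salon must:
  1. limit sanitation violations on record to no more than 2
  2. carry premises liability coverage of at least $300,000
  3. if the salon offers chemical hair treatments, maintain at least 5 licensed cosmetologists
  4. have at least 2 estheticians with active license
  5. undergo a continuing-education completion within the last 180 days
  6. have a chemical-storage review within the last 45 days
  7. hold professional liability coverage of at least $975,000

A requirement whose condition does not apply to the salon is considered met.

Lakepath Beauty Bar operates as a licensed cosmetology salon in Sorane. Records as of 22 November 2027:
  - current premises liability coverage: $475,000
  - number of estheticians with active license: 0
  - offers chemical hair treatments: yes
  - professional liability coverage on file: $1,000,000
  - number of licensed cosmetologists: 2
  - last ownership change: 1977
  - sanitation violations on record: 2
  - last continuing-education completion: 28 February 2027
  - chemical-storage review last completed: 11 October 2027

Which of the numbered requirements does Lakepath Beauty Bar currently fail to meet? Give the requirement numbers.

1. sanitation violations on record 2 ≤ 2 → met
2. premises liability coverage $475,000 ≥ $300,000 → met
3. condition 'offers chemical hair treatments' holds; licensed cosmetologists 2 < 5 → not met
4. estheticians with active license 0 < 2 → not met
5. continuing-education completion 267 days ago vs limit 180 → not met
6. chemical-storage review 42 days ago vs limit 45 → met
7. professional liability coverage $1,000,000 ≥ $975,000 → met
Not met: 3, 4, 5

3, 4, 5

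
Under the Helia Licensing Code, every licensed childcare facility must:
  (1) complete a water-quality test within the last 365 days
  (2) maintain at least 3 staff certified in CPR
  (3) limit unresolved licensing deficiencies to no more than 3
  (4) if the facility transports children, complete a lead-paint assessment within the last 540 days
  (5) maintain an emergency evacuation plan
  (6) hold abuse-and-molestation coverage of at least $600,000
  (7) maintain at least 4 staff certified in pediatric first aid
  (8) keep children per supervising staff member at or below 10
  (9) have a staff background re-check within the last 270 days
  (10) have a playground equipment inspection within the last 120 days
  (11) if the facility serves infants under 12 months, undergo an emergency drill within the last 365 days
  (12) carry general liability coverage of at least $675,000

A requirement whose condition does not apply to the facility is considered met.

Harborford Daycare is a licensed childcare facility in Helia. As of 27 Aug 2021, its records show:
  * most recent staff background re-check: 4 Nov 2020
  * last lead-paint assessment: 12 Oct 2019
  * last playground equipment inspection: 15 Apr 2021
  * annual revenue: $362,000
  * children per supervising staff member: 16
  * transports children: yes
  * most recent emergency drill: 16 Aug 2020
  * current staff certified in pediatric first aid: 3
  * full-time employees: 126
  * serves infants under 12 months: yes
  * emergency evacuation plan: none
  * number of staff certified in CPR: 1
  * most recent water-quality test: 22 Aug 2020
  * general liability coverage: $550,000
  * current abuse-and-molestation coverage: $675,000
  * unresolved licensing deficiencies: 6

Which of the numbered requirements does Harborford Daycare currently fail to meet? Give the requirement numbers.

1. water-quality test 370 days ago vs limit 365 → not met
2. staff certified in CPR 1 < 3 → not met
3. unresolved licensing deficiencies 6 > 3 → not met
4. condition 'transports children' holds; lead-paint assessment 685 days ago vs limit 540 → not met
5. emergency evacuation plan absent → not met
6. abuse-and-molestation coverage $675,000 ≥ $600,000 → met
7. staff certified in pediatric first aid 3 < 4 → not met
8. children per supervising staff member 16 > 10 → not met
9. staff background re-check 296 days ago vs limit 270 → not met
10. playground equipment inspection 134 days ago vs limit 120 → not met
11. condition 'serves infants under 12 months' holds; emergency drill 376 days ago vs limit 365 → not met
12. general liability coverage $550,000 < $675,000 → not met
Not met: 1, 2, 3, 4, 5, 7, 8, 9, 10, 11, 12

1, 2, 3, 4, 5, 7, 8, 9, 10, 11, 12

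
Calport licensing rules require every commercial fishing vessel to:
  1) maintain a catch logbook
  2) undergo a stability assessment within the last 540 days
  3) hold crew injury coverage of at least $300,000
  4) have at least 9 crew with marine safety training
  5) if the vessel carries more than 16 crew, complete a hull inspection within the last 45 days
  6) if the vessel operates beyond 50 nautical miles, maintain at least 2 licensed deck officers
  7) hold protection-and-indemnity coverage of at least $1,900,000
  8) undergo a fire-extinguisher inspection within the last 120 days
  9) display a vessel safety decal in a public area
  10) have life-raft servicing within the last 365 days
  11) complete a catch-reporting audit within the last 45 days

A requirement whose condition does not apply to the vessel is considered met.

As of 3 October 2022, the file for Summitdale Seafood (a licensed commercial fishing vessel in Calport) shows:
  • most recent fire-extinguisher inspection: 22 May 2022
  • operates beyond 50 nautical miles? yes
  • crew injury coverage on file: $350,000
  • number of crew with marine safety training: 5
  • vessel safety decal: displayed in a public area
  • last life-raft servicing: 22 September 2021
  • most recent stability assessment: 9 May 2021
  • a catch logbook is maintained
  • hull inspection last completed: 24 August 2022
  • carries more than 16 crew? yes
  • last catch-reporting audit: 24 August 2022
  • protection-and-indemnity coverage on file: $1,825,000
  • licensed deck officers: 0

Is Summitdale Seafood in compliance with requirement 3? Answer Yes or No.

Yes

3. crew injury coverage $350,000 ≥ $300,000 → met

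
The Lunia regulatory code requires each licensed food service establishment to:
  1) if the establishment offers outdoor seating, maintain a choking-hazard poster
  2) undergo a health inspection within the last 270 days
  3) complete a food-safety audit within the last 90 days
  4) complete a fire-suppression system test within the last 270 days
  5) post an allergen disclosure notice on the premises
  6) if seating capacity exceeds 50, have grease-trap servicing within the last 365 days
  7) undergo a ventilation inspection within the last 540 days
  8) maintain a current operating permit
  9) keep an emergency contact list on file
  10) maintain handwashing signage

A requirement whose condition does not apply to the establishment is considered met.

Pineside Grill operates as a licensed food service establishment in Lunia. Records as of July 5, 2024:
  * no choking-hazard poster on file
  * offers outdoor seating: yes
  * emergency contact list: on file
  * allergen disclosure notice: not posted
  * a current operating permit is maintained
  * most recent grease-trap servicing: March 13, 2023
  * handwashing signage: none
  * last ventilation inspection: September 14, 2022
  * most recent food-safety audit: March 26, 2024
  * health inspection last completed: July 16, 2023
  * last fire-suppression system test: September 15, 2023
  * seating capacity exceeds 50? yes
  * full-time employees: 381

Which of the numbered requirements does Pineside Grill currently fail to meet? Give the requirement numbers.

1. condition 'offers outdoor seating' holds; choking-hazard poster absent → not met
2. health inspection 355 days ago vs limit 270 → not met
3. food-safety audit 101 days ago vs limit 90 → not met
4. fire-suppression system test 294 days ago vs limit 270 → not met
5. allergen disclosure notice absent → not met
6. condition 'seating capacity exceeds 50' holds; grease-trap servicing 480 days ago vs limit 365 → not met
7. ventilation inspection 660 days ago vs limit 540 → not met
8. current operating permit present → met
9. emergency contact list present → met
10. handwashing signage absent → not met
Not met: 1, 2, 3, 4, 5, 6, 7, 10

1, 2, 3, 4, 5, 6, 7, 10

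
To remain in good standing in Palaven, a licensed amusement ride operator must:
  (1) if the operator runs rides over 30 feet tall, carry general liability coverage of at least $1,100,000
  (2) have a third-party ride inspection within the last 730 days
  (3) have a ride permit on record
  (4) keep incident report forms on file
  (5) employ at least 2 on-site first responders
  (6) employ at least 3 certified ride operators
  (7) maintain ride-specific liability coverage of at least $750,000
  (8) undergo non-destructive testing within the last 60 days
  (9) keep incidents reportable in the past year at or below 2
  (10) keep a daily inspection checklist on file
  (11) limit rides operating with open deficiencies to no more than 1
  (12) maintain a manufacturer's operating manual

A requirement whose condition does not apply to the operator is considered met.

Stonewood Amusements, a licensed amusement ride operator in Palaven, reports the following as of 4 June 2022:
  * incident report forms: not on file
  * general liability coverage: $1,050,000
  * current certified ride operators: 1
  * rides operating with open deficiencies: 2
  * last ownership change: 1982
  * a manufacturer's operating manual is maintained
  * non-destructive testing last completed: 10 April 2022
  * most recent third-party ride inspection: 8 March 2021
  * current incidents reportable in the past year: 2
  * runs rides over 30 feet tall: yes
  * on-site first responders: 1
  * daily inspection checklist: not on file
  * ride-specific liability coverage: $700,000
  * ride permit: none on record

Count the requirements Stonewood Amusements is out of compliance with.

8

1. condition 'runs rides over 30 feet tall' holds; general liability coverage $1,050,000 < $1,100,000 → not met
2. third-party ride inspection 453 days ago vs limit 730 → met
3. ride permit absent → not met
4. incident report forms absent → not met
5. on-site first responders 1 < 2 → not met
6. certified ride operators 1 < 3 → not met
7. ride-specific liability coverage $700,000 < $750,000 → not met
8. non-destructive testing 55 days ago vs limit 60 → met
9. incidents reportable in the past year 2 ≤ 2 → met
10. daily inspection checklist absent → not met
11. rides operating with open deficiencies 2 > 1 → not met
12. manufacturer's operating manual present → met
Not met: 8 of 12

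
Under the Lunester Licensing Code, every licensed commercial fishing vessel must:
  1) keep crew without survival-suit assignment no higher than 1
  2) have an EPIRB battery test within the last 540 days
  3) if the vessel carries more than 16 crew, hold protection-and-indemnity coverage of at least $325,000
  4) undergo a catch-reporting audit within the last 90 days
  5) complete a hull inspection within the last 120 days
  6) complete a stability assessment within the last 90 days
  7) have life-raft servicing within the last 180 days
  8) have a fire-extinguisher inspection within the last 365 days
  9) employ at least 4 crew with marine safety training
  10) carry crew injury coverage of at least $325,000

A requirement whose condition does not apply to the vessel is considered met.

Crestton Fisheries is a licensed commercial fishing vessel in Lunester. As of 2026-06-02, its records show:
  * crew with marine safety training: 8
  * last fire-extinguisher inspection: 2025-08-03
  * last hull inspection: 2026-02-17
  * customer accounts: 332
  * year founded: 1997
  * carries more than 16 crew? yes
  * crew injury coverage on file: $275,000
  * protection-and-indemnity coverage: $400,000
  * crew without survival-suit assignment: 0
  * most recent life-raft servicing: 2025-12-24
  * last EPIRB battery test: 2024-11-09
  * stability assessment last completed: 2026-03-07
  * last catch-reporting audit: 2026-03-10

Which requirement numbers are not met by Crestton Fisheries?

1. crew without survival-suit assignment 0 ≤ 1 → met
2. EPIRB battery test 570 days ago vs limit 540 → not met
3. condition 'carries more than 16 crew' holds; protection-and-indemnity coverage $400,000 ≥ $325,000 → met
4. catch-reporting audit 84 days ago vs limit 90 → met
5. hull inspection 105 days ago vs limit 120 → met
6. stability assessment 87 days ago vs limit 90 → met
7. life-raft servicing 160 days ago vs limit 180 → met
8. fire-extinguisher inspection 303 days ago vs limit 365 → met
9. crew with marine safety training 8 ≥ 4 → met
10. crew injury coverage $275,000 < $325,000 → not met
Not met: 2, 10

2, 10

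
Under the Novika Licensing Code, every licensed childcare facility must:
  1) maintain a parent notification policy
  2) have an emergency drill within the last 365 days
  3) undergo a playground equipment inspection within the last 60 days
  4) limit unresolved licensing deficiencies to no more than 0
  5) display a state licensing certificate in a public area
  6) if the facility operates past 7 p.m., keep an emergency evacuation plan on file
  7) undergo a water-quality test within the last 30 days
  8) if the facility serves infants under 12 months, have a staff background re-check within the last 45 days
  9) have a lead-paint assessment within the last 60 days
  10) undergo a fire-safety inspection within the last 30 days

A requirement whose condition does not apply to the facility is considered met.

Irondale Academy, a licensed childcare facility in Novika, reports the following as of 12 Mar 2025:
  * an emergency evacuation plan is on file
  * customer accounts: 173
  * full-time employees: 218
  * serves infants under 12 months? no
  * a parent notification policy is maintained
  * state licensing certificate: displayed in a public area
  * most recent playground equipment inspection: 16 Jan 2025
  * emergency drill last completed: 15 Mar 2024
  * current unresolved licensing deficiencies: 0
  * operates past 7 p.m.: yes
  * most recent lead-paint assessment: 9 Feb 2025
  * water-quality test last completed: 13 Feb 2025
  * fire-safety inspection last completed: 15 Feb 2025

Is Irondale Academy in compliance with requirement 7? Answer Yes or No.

Yes

7. water-quality test 27 days ago vs limit 30 → met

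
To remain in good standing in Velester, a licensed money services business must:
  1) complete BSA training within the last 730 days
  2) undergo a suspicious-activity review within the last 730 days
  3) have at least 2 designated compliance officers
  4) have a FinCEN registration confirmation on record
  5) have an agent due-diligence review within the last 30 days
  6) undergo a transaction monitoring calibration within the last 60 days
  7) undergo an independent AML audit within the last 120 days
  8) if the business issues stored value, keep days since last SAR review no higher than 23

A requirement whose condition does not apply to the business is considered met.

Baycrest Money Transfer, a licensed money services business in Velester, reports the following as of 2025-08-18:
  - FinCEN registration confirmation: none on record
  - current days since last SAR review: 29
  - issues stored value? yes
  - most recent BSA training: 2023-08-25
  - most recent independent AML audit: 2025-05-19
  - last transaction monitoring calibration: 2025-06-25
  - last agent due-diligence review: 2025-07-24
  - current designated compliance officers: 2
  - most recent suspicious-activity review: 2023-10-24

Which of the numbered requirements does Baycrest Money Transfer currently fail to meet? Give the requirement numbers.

1. BSA training 724 days ago vs limit 730 → met
2. suspicious-activity review 664 days ago vs limit 730 → met
3. designated compliance officers 2 ≥ 2 → met
4. FinCEN registration confirmation absent → not met
5. agent due-diligence review 25 days ago vs limit 30 → met
6. transaction monitoring calibration 54 days ago vs limit 60 → met
7. independent AML audit 91 days ago vs limit 120 → met
8. condition 'issues stored value' holds; days since last SAR review 29 > 23 → not met
Not met: 4, 8

4, 8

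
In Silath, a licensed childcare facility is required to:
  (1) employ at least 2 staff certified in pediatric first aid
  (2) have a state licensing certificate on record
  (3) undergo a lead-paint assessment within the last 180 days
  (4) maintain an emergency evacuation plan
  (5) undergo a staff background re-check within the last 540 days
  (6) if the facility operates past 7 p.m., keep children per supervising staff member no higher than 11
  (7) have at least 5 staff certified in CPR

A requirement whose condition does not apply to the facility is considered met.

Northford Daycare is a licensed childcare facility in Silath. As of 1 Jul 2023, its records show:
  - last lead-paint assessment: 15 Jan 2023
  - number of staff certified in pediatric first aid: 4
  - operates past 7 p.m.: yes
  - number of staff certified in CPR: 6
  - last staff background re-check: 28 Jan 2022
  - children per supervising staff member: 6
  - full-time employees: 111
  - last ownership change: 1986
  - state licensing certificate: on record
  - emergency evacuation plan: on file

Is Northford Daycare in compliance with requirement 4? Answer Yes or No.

Yes

4. emergency evacuation plan present → met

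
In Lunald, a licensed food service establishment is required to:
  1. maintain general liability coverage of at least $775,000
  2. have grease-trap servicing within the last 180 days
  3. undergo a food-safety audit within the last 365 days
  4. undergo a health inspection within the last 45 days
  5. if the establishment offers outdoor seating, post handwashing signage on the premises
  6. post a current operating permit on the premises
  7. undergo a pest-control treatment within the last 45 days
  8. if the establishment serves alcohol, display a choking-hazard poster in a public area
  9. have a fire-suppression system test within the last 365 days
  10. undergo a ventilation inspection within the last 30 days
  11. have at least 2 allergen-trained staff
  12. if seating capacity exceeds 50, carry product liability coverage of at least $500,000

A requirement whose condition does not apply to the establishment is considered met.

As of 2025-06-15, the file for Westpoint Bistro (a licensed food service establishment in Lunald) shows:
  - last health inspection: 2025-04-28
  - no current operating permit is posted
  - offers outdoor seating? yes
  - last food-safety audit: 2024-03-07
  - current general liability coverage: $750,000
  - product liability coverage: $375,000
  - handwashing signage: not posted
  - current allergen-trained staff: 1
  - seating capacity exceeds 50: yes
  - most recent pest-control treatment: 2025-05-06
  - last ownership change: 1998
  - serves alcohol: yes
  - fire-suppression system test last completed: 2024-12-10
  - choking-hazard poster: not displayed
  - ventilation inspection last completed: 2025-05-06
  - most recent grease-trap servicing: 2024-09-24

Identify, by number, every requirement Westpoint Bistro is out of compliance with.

1, 2, 3, 4, 5, 6, 8, 10, 11, 12

1. general liability coverage $750,000 < $775,000 → not met
2. grease-trap servicing 264 days ago vs limit 180 → not met
3. food-safety audit 465 days ago vs limit 365 → not met
4. health inspection 48 days ago vs limit 45 → not met
5. condition 'offers outdoor seating' holds; handwashing signage absent → not met
6. current operating permit absent → not met
7. pest-control treatment 40 days ago vs limit 45 → met
8. condition 'serves alcohol' holds; choking-hazard poster absent → not met
9. fire-suppression system test 187 days ago vs limit 365 → met
10. ventilation inspection 40 days ago vs limit 30 → not met
11. allergen-trained staff 1 < 2 → not met
12. condition 'seating capacity exceeds 50' holds; product liability coverage $375,000 < $500,000 → not met
Not met: 1, 2, 3, 4, 5, 6, 8, 10, 11, 12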